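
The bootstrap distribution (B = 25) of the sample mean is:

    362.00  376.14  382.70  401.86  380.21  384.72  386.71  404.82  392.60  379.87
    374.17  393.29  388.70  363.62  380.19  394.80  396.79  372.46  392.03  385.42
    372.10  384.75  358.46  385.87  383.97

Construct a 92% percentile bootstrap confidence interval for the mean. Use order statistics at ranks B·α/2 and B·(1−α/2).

(358.46, 401.86)

Sorted replicates: 358.46, 362.00, 363.62, 372.10, 372.46, 374.17, 376.14, 379.87, 380.19, 380.21, 382.70, 383.97, 384.72, 384.75, 385.42, 385.87, 386.71, 388.70, 392.03, 392.60, 393.29, 394.80, 396.79, 401.86, 404.82
α = 0.08; lower rank = 25 × 0.040 = 1; upper rank = 25 × 0.960 = 24.
The 1st smallest replicate is 358.46; the 24th is 401.86.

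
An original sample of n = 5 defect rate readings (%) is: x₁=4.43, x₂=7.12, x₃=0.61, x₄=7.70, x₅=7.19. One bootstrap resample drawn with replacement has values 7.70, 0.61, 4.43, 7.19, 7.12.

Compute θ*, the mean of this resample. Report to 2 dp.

Mean = (7.70 + 0.61 + 4.43 + 7.19 + 7.12) / 5 = 27.050 / 5 = 5.41

θ* = 5.41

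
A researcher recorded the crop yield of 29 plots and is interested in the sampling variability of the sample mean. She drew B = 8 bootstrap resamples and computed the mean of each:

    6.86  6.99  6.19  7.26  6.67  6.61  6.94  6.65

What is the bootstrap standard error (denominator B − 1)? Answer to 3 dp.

SE* = 0.319

Bootstrap SE is the standard deviation of the 8 replicate means.
Mean of replicates: (6.86 + 6.99 + 6.19 + 7.26 + 6.67 + 6.61 + 6.94 + 6.65) / 8 = 54.1700 / 8 = 6.7713
Sum of squared deviations: (+0.0888)² + (+0.2188)² + (−0.5812)² + (+0.4887)² + (−0.1013)² + (−0.1612)² + (+0.1688)² + (−0.1212)² = 0.7119
Variance = 0.7119 / 7 = 0.1017
SE* = √0.1017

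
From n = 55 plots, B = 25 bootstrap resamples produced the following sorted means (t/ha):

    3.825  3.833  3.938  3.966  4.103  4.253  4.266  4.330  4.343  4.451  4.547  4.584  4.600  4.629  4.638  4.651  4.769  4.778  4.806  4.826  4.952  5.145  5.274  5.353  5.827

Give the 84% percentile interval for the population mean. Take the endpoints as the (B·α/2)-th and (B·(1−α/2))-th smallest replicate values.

(3.833, 5.274)

α = 0.16; lower rank = 25 × 0.080 = 2; upper rank = 25 × 0.920 = 23.
The 2nd smallest replicate is 3.833; the 23rd is 5.274.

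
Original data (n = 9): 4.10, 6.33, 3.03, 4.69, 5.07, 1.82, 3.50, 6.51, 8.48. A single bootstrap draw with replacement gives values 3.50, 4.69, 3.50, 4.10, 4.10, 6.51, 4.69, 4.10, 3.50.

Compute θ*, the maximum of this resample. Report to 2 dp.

Maximum = 6.51

θ* = 6.51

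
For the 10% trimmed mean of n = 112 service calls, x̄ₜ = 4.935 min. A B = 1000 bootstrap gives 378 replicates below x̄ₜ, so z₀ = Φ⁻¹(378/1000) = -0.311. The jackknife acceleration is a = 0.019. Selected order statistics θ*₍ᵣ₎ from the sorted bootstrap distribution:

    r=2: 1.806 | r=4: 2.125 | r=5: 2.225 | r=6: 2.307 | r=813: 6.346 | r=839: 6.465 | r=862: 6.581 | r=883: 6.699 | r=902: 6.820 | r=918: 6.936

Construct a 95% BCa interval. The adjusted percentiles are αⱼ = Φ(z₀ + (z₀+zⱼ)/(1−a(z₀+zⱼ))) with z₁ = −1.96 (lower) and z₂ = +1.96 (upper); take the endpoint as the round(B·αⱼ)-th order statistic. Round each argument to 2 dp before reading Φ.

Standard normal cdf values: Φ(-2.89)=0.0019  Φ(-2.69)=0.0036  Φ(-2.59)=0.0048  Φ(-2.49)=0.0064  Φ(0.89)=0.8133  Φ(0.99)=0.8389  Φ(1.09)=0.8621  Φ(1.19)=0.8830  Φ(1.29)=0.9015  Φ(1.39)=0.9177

Lower: z₀ + z₁ = -0.311 + (-1.960) = -2.271; 1 − a(z₀+z₁) = 1 − (0.019)(-2.271) = 1.0431; argument = -0.311 + (-2.271)/1.0431 = -2.4881 → -2.49.
α₁ = Φ(-2.49) = 0.0064; rank = round(1000 × 0.0064) = 6; θ*₍6₎ = 2.307.
Upper: z₀ + z₂ = 1.649; 1 − a(z₀+z₂) = 0.9687; argument = 1.3913 → 1.39; α₂ = 0.9177; rank = 918; θ*₍918₎ = 6.936.

(2.307, 6.936)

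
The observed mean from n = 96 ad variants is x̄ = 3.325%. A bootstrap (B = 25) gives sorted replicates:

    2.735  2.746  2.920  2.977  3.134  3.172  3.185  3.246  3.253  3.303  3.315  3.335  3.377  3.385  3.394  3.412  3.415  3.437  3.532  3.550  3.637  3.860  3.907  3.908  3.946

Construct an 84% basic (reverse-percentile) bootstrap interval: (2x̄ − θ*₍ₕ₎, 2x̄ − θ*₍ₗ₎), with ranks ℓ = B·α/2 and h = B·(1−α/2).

Percentile endpoints at ranks 2 and 23: θ*₍2₎ = 2.746, θ*₍23₎ = 3.907.
Basic interval reflects these around x̄:
  lower = 2 × 3.325 − 3.907 = 2.743
  upper = 2 × 3.325 − 2.746 = 3.904

(2.743, 3.904)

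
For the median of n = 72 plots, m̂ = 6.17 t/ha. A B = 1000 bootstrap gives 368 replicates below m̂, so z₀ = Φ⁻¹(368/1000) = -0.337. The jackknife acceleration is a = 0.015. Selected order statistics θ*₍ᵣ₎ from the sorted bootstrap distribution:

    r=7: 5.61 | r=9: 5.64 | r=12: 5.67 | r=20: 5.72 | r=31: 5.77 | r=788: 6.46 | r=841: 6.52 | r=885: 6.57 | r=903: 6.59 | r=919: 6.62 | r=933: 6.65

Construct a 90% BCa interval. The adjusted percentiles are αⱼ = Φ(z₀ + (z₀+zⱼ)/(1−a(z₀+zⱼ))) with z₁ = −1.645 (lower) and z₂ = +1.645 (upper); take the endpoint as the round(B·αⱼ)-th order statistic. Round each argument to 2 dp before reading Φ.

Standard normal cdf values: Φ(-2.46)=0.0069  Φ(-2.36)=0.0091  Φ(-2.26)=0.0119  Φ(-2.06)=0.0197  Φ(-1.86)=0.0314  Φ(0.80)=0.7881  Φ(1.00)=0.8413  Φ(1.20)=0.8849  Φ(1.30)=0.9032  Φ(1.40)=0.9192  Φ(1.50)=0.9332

(5.67, 6.52)

Lower: z₀ + z₁ = -0.337 + (-1.645) = -1.982; 1 − a(z₀+z₁) = 1 − (0.015)(-1.982) = 1.0297; argument = -0.337 + (-1.982)/1.0297 = -2.2618 → -2.26.
α₁ = Φ(-2.26) = 0.0119; rank = round(1000 × 0.0119) = 12; θ*₍12₎ = 5.67.
Upper: z₀ + z₂ = 1.308; 1 − a(z₀+z₂) = 0.9804; argument = 0.9972 → 1.00; α₂ = 0.8413; rank = 841; θ*₍841₎ = 6.52.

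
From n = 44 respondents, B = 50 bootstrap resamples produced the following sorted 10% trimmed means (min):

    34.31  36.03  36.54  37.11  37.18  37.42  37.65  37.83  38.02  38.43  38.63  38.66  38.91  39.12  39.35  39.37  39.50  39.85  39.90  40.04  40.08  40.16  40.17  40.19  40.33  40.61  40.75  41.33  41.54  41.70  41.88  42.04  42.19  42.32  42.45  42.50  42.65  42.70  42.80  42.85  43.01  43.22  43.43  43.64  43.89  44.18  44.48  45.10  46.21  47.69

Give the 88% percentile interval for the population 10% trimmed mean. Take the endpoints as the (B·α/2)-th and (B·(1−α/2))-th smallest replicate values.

α = 0.12; lower rank = 50 × 0.060 = 3; upper rank = 50 × 0.940 = 47.
The 3rd smallest replicate is 36.54; the 47th is 44.48.

(36.54, 44.48)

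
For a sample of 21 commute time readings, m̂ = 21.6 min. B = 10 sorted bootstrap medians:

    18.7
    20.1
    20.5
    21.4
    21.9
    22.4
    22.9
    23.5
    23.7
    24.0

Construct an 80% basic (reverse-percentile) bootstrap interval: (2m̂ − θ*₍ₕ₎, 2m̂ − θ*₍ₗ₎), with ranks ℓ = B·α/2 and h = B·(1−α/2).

Percentile endpoints at ranks 1 and 9: θ*₍1₎ = 18.7, θ*₍9₎ = 23.7.
Basic interval reflects these around m̂:
  lower = 2 × 21.6 − 23.7 = 19.5
  upper = 2 × 21.6 − 18.7 = 24.5

(19.5, 24.5)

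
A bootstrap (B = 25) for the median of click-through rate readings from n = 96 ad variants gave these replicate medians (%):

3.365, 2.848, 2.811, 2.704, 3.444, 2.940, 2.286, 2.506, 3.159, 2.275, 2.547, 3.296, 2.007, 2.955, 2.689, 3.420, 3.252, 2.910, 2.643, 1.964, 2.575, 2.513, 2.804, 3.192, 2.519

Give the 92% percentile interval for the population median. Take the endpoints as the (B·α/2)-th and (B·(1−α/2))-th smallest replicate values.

Sorted replicates: 1.964, 2.007, 2.275, 2.286, 2.506, 2.513, 2.519, 2.547, 2.575, 2.643, 2.689, 2.704, 2.804, 2.811, 2.848, 2.910, 2.940, 2.955, 3.159, 3.192, 3.252, 3.296, 3.365, 3.420, 3.444
α = 0.08; lower rank = 25 × 0.040 = 1; upper rank = 25 × 0.960 = 24.
The 1st smallest replicate is 1.964; the 24th is 3.420.

(1.964, 3.420)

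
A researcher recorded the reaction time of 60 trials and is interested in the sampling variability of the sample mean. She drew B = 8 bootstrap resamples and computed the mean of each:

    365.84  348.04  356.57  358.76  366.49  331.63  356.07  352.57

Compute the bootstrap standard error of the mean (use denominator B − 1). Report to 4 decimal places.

SE* = 11.1211

Bootstrap SE is the standard deviation of the 8 replicate means.
Mean of replicates: (365.84 + 348.04 + 356.57 + 358.76 + 366.49 + 331.63 + 356.07 + 352.57) / 8 = 2835.97000 / 8 = 354.49625
Sum of squared deviations: (+11.34375)² + (−6.45625)² + (+2.07375)² + (+4.26375)² + (+11.99375)² + (−22.86625)² + (+1.57375)² + (−1.92625)² = 865.74639
Variance = 865.74639 / 7 = 123.67806
SE* = √123.67806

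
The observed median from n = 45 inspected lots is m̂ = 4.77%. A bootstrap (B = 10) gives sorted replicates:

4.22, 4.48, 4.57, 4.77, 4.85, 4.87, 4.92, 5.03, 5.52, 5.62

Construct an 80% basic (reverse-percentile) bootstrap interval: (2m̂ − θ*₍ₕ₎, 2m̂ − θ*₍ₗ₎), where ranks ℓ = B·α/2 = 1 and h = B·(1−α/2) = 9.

(4.02, 5.32)

Percentile endpoints at ranks 1 and 9: θ*₍1₎ = 4.22, θ*₍9₎ = 5.52.
Basic interval reflects these around m̂:
  lower = 2 × 4.77 − 5.52 = 4.02
  upper = 2 × 4.77 − 4.22 = 5.32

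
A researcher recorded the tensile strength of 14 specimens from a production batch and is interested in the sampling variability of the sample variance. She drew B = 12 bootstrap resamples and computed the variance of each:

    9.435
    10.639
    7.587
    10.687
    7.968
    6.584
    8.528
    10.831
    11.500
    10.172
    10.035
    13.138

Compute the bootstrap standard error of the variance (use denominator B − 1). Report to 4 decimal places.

Bootstrap SE is the standard deviation of the 12 replicate variances.
Mean of replicates: (9.435 + 10.639 + 7.587 + 10.687 + 7.968 + 6.584 + 8.528 + 10.831 + 11.500 + 10.172 + 10.035 + 13.138) / 12 = 117.10400 / 12 = 9.75867
Sum of squared deviations: (−0.32367)² + (+0.88033)² + (−2.17167)² + (+0.92833)² + (−1.79067)² + (−3.17467)² + (−1.23067)² + (+1.07233)² + (+1.74133)² + (+0.41333)² + (+0.27633)² + (+3.37933)² = 37.10646
Variance = 37.10646 / 11 = 3.37331
SE* = √3.37331

SE* = 1.8367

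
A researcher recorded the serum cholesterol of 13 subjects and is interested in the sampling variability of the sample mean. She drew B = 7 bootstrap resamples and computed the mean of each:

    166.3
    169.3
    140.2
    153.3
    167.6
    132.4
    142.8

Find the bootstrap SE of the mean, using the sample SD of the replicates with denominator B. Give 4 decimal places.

SE* = 13.8768

Bootstrap SE is the standard deviation of the 7 replicate means.
Mean of replicates: (166.3 + 169.3 + 140.2 + 153.3 + 167.6 + 132.4 + 142.8) / 7 = 1071.90000 / 7 = 153.12857
Sum of squared deviations: (+13.17143)² + (+16.17143)² + (−12.92857)² + (+0.17143)² + (+14.47143)² + (−20.72857)² + (−10.32857)² = 1347.95429
Variance = 1347.95429 / 7 = 192.56490
SE* = √192.56490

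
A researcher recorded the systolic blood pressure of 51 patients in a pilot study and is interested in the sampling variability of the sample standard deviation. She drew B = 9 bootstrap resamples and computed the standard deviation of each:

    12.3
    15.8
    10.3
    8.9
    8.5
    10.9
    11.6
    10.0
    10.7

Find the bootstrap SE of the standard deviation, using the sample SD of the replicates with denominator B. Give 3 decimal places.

Bootstrap SE is the standard deviation of the 9 replicate standard deviations.
Mean of replicates: (12.3 + 15.8 + 10.3 + 8.9 + 8.5 + 10.9 + 11.6 + 10.0 + 10.7) / 9 = 99.0000 / 9 = 11.0000
Sum of squared deviations: (+1.3000)² + (+4.8000)² + (−0.7000)² + (−2.1000)² + (−2.5000)² + (−0.1000)² + (+0.6000)² + (−1.0000)² + (−0.3000)² = 37.3400
Variance = 37.3400 / 9 = 4.1489
SE* = √4.1489

SE* = 2.037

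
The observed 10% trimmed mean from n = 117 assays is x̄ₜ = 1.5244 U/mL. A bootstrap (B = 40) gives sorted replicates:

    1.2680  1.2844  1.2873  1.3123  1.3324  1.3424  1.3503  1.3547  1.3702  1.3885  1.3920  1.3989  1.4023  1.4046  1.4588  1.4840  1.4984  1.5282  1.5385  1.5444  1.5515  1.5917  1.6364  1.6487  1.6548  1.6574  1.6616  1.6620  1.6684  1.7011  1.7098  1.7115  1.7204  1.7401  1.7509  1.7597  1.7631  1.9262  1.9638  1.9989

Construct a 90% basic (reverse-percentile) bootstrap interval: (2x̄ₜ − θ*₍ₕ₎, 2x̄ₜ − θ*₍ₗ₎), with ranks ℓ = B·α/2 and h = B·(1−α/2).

Percentile endpoints at ranks 2 and 38: θ*₍2₎ = 1.2844, θ*₍38₎ = 1.9262.
Basic interval reflects these around x̄ₜ:
  lower = 2 × 1.5244 − 1.9262 = 1.1226
  upper = 2 × 1.5244 − 1.2844 = 1.7644

(1.1226, 1.7644)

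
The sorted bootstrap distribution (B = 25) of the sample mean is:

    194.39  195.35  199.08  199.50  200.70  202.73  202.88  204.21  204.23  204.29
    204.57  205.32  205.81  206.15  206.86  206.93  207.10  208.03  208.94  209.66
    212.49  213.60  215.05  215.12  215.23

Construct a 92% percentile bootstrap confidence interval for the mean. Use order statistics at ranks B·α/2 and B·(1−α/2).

(194.39, 215.12)

α = 0.08; lower rank = 25 × 0.040 = 1; upper rank = 25 × 0.960 = 24.
The 1st smallest replicate is 194.39; the 24th is 215.12.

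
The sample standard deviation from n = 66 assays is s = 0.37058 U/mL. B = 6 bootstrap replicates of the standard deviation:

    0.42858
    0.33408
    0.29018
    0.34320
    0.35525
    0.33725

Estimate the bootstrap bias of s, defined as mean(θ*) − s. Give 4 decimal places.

mean(θ*) = (0.42858 + 0.33408 + 0.29018 + 0.34320 + 0.35525 + 0.33725) / 6 = 0.34809
bias = 0.34809 − 0.37058

bias = −0.0225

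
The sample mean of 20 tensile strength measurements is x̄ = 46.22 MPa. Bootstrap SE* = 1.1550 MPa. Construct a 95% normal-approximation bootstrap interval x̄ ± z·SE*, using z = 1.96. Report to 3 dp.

Margin = 1.96 × 1.1550 = 2.2638
Interval: 46.22 ± 2.2638

(43.956, 48.484)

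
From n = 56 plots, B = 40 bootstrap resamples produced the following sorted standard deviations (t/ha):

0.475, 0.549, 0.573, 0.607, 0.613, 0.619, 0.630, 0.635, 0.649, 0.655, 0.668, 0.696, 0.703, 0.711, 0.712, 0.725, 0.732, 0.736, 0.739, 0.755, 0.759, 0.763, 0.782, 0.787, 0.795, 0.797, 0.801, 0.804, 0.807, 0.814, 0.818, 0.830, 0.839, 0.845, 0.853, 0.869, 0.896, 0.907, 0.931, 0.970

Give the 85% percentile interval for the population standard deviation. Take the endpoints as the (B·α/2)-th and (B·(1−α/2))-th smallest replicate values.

(0.573, 0.896)

α = 0.15; lower rank = 40 × 0.075 = 3; upper rank = 40 × 0.925 = 37.
The 3rd smallest replicate is 0.573; the 37th is 0.896.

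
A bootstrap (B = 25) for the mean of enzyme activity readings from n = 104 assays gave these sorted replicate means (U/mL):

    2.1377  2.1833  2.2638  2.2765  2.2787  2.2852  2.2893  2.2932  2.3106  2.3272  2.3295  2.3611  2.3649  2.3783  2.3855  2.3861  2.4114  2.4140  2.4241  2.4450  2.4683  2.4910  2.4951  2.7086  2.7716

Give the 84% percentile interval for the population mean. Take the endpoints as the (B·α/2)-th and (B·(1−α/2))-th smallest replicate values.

(2.1833, 2.4951)

α = 0.16; lower rank = 25 × 0.080 = 2; upper rank = 25 × 0.920 = 23.
The 2nd smallest replicate is 2.1833; the 23rd is 2.4951.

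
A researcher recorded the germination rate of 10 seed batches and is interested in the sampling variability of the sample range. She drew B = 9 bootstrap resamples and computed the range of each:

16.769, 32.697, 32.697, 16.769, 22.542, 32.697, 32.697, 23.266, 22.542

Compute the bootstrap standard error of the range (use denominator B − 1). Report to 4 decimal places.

Bootstrap SE is the standard deviation of the 9 replicate ranges.
Mean of replicates: (16.769 + 32.697 + 32.697 + 16.769 + 22.542 + 32.697 + 32.697 + 23.266 + 22.542) / 9 = 232.67600 / 9 = 25.85289
Sum of squared deviations: (−9.08389)² + (+6.84411)² + (+6.84411)² + (−9.08389)² + (−3.31089)² + (+6.84411)² + (+6.84411)² + (−2.58689)² + (−3.31089)² = 381.01747
Variance = 381.01747 / 8 = 47.62718
SE* = √47.62718

SE* = 6.9012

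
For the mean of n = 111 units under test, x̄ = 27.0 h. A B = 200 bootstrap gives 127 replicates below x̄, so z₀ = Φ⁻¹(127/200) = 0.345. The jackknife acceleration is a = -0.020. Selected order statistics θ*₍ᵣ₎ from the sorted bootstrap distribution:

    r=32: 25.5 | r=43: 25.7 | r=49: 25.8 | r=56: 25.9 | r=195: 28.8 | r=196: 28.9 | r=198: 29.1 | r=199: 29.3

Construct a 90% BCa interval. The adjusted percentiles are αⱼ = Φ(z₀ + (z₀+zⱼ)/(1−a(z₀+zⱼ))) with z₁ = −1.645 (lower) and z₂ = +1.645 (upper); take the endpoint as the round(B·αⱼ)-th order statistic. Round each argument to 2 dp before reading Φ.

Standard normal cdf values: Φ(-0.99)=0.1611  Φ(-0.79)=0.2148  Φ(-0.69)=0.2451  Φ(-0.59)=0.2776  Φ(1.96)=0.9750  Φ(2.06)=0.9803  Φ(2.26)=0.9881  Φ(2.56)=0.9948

Lower: z₀ + z₁ = 0.345 + (-1.645) = -1.300; 1 − a(z₀+z₁) = 1 − (-0.020)(-1.300) = 0.9740; argument = 0.345 + (-1.300)/0.9740 = -0.9897 → -0.99.
α₁ = Φ(-0.99) = 0.1611; rank = round(200 × 0.1611) = 32; θ*₍32₎ = 25.5.
Upper: z₀ + z₂ = 1.990; 1 − a(z₀+z₂) = 1.0398; argument = 2.2588 → 2.26; α₂ = 0.9881; rank = 198; θ*₍198₎ = 29.1.

(25.5, 29.1)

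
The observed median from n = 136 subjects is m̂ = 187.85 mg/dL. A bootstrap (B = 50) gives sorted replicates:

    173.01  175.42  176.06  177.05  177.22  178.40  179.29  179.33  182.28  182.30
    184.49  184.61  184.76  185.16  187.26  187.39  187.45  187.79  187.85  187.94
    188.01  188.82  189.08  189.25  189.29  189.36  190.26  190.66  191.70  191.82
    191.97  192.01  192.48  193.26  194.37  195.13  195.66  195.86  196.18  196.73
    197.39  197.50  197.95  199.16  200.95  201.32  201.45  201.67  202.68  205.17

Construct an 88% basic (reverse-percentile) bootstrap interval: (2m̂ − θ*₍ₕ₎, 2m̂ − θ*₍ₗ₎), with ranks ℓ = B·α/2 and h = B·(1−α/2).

Percentile endpoints at ranks 3 and 47: θ*₍3₎ = 176.06, θ*₍47₎ = 201.45.
Basic interval reflects these around m̂:
  lower = 2 × 187.85 − 201.45 = 174.25
  upper = 2 × 187.85 − 176.06 = 199.64

(174.25, 199.64)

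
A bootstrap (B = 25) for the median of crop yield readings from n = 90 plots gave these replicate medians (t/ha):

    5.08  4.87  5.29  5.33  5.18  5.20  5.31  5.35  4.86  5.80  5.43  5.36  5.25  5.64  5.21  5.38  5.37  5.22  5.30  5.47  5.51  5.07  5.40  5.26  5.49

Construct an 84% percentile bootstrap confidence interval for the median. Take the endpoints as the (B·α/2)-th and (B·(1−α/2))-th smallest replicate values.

(4.87, 5.51)

Sorted replicates: 4.86, 4.87, 5.07, 5.08, 5.18, 5.20, 5.21, 5.22, 5.25, 5.26, 5.29, 5.30, 5.31, 5.33, 5.35, 5.36, 5.37, 5.38, 5.40, 5.43, 5.47, 5.49, 5.51, 5.64, 5.80
α = 0.16; lower rank = 25 × 0.080 = 2; upper rank = 25 × 0.920 = 23.
The 2nd smallest replicate is 4.87; the 23rd is 5.51.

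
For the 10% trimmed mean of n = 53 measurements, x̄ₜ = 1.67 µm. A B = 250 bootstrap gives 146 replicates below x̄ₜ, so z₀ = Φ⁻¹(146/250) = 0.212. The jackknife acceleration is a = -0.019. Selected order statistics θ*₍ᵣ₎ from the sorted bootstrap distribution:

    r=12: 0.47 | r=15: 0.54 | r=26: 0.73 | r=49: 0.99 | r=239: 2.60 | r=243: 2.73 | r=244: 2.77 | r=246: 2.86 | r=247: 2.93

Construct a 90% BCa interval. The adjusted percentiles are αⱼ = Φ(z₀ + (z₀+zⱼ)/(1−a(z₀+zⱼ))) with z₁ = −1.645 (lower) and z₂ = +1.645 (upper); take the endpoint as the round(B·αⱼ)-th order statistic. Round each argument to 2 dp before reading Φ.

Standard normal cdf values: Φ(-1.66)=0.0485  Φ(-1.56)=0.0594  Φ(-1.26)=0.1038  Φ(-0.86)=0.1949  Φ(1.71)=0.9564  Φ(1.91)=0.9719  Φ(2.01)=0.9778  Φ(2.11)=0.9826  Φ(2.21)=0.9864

(0.73, 2.77)

Lower: z₀ + z₁ = 0.212 + (-1.645) = -1.433; 1 − a(z₀+z₁) = 1 − (-0.019)(-1.433) = 0.9728; argument = 0.212 + (-1.433)/0.9728 = -1.2611 → -1.26.
α₁ = Φ(-1.26) = 0.1038; rank = round(250 × 0.1038) = 26; θ*₍26₎ = 0.73.
Upper: z₀ + z₂ = 1.857; 1 − a(z₀+z₂) = 1.0353; argument = 2.0057 → 2.01; α₂ = 0.9778; rank = 244; θ*₍244₎ = 2.77.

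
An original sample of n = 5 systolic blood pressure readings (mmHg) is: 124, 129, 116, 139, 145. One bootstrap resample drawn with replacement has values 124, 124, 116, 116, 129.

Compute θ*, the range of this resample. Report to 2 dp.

Range = 129 − 116 = 13.00

θ* = 13.00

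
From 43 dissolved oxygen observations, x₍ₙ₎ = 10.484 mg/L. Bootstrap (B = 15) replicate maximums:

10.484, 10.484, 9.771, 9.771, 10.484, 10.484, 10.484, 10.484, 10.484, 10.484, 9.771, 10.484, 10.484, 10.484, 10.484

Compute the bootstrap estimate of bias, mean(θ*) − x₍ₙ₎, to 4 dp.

mean(θ*) = (10.484 + 10.484 + 9.771 + 9.771 + 10.484 + 10.484 + 10.484 + 10.484 + 10.484 + 10.484 + 9.771 + 10.484 + 10.484 + 10.484 + 10.484) / 15 = 10.34140
bias = 10.34140 − 10.484

bias = −0.1426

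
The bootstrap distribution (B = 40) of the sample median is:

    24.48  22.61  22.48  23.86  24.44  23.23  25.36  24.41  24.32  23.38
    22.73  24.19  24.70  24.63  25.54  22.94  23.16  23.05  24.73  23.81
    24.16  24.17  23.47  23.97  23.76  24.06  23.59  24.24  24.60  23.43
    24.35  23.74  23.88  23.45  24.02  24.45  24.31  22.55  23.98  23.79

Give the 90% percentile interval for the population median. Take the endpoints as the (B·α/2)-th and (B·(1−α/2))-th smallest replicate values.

Sorted replicates: 22.48, 22.55, 22.61, 22.73, 22.94, 23.05, 23.16, 23.23, 23.38, 23.43, 23.45, 23.47, 23.59, 23.74, 23.76, 23.79, 23.81, 23.86, 23.88, 23.97, 23.98, 24.02, 24.06, 24.16, 24.17, 24.19, 24.24, 24.31, 24.32, 24.35, 24.41, 24.44, 24.45, 24.48, 24.60, 24.63, 24.70, 24.73, 25.36, 25.54
α = 0.10; lower rank = 40 × 0.050 = 2; upper rank = 40 × 0.950 = 38.
The 2nd smallest replicate is 22.55; the 38th is 24.73.

(22.55, 24.73)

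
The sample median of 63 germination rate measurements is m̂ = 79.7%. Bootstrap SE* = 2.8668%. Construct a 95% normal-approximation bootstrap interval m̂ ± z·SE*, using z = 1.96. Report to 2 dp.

(74.08, 85.32)

Margin = 1.96 × 2.8668 = 5.619
Interval: 79.7 ± 5.619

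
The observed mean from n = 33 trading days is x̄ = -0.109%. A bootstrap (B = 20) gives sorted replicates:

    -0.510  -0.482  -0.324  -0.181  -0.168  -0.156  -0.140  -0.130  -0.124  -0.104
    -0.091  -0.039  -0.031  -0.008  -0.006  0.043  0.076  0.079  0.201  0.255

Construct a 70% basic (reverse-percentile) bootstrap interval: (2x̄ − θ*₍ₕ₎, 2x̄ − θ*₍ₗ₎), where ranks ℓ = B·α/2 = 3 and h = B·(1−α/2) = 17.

(-0.294, 0.106)

Percentile endpoints at ranks 3 and 17: θ*₍3₎ = -0.324, θ*₍17₎ = 0.076.
Basic interval reflects these around x̄:
  lower = 2 × -0.109 − 0.076 = -0.294
  upper = 2 × -0.109 − -0.324 = 0.106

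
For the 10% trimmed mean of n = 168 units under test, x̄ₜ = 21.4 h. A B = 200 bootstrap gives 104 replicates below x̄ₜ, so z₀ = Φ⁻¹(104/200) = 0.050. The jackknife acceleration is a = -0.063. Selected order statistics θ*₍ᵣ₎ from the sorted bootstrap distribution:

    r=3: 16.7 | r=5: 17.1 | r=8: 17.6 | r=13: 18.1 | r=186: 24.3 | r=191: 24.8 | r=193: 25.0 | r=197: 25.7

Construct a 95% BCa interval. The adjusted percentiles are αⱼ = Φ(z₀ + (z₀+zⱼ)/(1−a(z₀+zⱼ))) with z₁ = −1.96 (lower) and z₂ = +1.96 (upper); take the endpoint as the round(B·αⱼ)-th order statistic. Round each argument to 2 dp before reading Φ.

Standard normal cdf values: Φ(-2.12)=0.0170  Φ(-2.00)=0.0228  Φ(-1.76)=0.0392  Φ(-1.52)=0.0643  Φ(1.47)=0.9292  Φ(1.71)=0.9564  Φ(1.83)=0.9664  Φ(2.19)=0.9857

(16.7, 25.0)

Lower: z₀ + z₁ = 0.050 + (-1.960) = -1.910; 1 − a(z₀+z₁) = 1 − (-0.063)(-1.910) = 0.8797; argument = 0.050 + (-1.910)/0.8797 = -2.1213 → -2.12.
α₁ = Φ(-2.12) = 0.0170; rank = round(200 × 0.0170) = 3; θ*₍3₎ = 16.7.
Upper: z₀ + z₂ = 2.010; 1 − a(z₀+z₂) = 1.1266; argument = 1.8341 → 1.83; α₂ = 0.9664; rank = 193; θ*₍193₎ = 25.0.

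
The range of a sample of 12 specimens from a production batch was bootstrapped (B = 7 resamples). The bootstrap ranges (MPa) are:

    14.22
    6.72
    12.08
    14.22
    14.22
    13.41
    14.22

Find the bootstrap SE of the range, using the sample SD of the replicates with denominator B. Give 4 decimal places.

Bootstrap SE is the standard deviation of the 7 replicate ranges.
Mean of replicates: (14.22 + 6.72 + 12.08 + 14.22 + 14.22 + 13.41 + 14.22) / 7 = 89.09000 / 7 = 12.72714
Sum of squared deviations: (+1.49286)² + (−6.00714)² + (−0.64714)² + (+1.49286)² + (+1.49286)² + (+0.68286)² + (+1.49286)² = 45.88534
Variance = 45.88534 / 7 = 6.55505
SE* = √6.55505

SE* = 2.5603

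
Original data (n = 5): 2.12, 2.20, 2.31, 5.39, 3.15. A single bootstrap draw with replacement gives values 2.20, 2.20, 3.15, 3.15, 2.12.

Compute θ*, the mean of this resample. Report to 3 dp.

θ* = 2.564

Mean = (2.20 + 2.20 + 3.15 + 3.15 + 2.12) / 5 = 12.820 / 5 = 2.564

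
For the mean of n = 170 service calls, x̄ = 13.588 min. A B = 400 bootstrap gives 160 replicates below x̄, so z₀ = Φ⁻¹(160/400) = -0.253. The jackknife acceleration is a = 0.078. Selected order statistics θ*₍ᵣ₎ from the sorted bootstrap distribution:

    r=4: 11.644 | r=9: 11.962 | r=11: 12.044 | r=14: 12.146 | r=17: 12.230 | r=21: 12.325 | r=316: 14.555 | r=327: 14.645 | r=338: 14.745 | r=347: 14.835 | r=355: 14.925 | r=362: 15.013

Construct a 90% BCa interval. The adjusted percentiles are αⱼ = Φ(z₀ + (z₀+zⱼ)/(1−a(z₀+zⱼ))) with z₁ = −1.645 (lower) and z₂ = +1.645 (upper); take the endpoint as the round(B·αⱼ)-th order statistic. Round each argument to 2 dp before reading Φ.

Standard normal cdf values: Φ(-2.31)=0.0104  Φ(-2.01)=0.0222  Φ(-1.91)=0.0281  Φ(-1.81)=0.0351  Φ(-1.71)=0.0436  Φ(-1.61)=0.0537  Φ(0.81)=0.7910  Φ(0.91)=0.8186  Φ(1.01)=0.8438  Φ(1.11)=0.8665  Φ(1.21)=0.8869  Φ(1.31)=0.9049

(12.044, 15.013)

Lower: z₀ + z₁ = -0.253 + (-1.645) = -1.898; 1 − a(z₀+z₁) = 1 − (0.078)(-1.898) = 1.1480; argument = -0.253 + (-1.898)/1.1480 = -1.9062 → -1.91.
α₁ = Φ(-1.91) = 0.0281; rank = round(400 × 0.0281) = 11; θ*₍11₎ = 12.044.
Upper: z₀ + z₂ = 1.392; 1 − a(z₀+z₂) = 0.8914; argument = 1.3085 → 1.31; α₂ = 0.9049; rank = 362; θ*₍362₎ = 15.013.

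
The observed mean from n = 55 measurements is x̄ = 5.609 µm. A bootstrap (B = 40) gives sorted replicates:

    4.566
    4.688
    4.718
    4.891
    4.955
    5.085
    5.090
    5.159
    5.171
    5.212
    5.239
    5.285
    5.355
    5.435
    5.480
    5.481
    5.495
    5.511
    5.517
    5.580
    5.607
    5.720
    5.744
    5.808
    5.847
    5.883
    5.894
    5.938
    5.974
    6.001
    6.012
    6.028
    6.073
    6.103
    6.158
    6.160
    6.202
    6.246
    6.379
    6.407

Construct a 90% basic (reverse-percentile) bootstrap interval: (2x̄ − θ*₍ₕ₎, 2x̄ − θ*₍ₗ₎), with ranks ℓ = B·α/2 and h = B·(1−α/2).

Percentile endpoints at ranks 2 and 38: θ*₍2₎ = 4.688, θ*₍38₎ = 6.246.
Basic interval reflects these around x̄:
  lower = 2 × 5.609 − 6.246 = 4.972
  upper = 2 × 5.609 − 4.688 = 6.530

(4.972, 6.530)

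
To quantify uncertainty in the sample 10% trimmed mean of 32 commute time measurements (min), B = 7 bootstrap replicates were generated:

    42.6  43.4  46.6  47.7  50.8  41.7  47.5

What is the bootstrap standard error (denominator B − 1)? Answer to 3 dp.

SE* = 3.290

Bootstrap SE is the standard deviation of the 7 replicate 10% trimmed means.
Mean of replicates: (42.6 + 43.4 + 46.6 + 47.7 + 50.8 + 41.7 + 47.5) / 7 = 320.3000 / 7 = 45.7571
Sum of squared deviations: (−3.1571)² + (−2.3571)² + (+0.8429)² + (+1.9429)² + (+5.0429)² + (−4.0571)² + (+1.7429)² = 64.9371
Variance = 64.9371 / 6 = 10.8229
SE* = √10.8229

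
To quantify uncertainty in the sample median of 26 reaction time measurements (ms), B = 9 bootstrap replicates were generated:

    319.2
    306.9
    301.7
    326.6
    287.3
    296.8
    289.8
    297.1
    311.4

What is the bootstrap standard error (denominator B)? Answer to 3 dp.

SE* = 12.428

Bootstrap SE is the standard deviation of the 9 replicate medians.
Mean of replicates: (319.2 + 306.9 + 301.7 + 326.6 + 287.3 + 296.8 + 289.8 + 297.1 + 311.4) / 9 = 2736.8000 / 9 = 304.0889
Sum of squared deviations: (+15.1111)² + (+2.8111)² + (−2.3889)² + (+22.5111)² + (−16.7889)² + (−7.2889)² + (−14.2889)² + (−6.9889)² + (+7.3111)² = 1390.1689
Variance = 1390.1689 / 9 = 154.4632
SE* = √154.4632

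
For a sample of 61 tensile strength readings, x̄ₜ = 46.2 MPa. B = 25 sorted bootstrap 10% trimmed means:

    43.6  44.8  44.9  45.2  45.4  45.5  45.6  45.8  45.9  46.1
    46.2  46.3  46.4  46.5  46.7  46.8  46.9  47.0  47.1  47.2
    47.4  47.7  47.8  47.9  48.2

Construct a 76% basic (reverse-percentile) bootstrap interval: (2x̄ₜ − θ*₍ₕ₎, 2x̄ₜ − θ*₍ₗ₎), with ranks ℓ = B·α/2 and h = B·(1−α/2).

Percentile endpoints at ranks 3 and 22: θ*₍3₎ = 44.9, θ*₍22₎ = 47.7.
Basic interval reflects these around x̄ₜ:
  lower = 2 × 46.2 − 47.7 = 44.7
  upper = 2 × 46.2 − 44.9 = 47.5

(44.7, 47.5)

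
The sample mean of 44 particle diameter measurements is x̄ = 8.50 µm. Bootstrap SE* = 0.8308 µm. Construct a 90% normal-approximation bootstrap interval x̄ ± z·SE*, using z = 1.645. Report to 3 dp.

(7.133, 9.867)

Margin = 1.645 × 0.8308 = 1.3667
Interval: 8.50 ± 1.3667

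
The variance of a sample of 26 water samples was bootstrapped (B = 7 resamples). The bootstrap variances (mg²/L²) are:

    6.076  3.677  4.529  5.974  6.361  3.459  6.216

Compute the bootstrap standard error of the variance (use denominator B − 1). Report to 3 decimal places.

SE* = 1.261

Bootstrap SE is the standard deviation of the 7 replicate variances.
Mean of replicates: (6.076 + 3.677 + 4.529 + 5.974 + 6.361 + 3.459 + 6.216) / 7 = 36.2920 / 7 = 5.1846
Sum of squared deviations: (+0.8914)² + (−1.5076)² + (−0.6556)² + (+0.7894)² + (+1.1764)² + (−1.7256)² + (+1.0314)² = 9.5458
Variance = 9.5458 / 6 = 1.5910
SE* = √1.5910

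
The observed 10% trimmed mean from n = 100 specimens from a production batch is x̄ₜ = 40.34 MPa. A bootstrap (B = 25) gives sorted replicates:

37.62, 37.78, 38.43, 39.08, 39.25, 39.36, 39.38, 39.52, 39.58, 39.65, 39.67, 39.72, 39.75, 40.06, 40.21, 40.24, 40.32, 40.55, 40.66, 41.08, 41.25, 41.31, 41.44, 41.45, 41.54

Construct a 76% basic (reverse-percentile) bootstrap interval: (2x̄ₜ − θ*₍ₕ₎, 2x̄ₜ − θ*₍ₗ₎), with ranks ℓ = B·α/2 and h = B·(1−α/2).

Percentile endpoints at ranks 3 and 22: θ*₍3₎ = 38.43, θ*₍22₎ = 41.31.
Basic interval reflects these around x̄ₜ:
  lower = 2 × 40.34 − 41.31 = 39.37
  upper = 2 × 40.34 − 38.43 = 42.25

(39.37, 42.25)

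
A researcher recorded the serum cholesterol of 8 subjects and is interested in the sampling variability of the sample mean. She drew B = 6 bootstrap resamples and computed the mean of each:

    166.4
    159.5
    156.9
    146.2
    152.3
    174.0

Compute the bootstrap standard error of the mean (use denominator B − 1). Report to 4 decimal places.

SE* = 9.9284

Bootstrap SE is the standard deviation of the 6 replicate means.
Mean of replicates: (166.4 + 159.5 + 156.9 + 146.2 + 152.3 + 174.0) / 6 = 955.30000 / 6 = 159.21667
Sum of squared deviations: (+7.18333)² + (+0.28333)² + (−2.31667)² + (−13.01667)² + (−6.91667)² + (+14.78333)² = 492.86833
Variance = 492.86833 / 5 = 98.57367
SE* = √98.57367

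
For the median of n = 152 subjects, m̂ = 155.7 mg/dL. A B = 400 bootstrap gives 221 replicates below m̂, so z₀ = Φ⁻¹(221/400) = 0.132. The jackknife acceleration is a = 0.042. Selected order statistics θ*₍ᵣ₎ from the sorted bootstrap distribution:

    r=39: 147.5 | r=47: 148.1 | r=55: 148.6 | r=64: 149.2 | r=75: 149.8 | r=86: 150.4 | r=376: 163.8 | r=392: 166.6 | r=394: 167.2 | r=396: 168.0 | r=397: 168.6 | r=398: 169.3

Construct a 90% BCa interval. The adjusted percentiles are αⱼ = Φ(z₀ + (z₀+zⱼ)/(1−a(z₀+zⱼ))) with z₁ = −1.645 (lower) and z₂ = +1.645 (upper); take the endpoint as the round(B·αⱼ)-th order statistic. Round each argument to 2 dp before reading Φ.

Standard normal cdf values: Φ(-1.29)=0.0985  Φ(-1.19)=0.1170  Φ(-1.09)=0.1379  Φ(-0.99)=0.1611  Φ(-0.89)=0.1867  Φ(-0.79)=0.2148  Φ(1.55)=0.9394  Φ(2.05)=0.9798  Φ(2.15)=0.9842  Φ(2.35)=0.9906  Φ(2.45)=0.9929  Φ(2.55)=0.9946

Lower: z₀ + z₁ = 0.132 + (-1.645) = -1.513; 1 − a(z₀+z₁) = 1 − (0.042)(-1.513) = 1.0635; argument = 0.132 + (-1.513)/1.0635 = -1.2906 → -1.29.
α₁ = Φ(-1.29) = 0.0985; rank = round(400 × 0.0985) = 39; θ*₍39₎ = 147.5.
Upper: z₀ + z₂ = 1.777; 1 − a(z₀+z₂) = 0.9254; argument = 2.0523 → 2.05; α₂ = 0.9798; rank = 392; θ*₍392₎ = 166.6.

(147.5, 166.6)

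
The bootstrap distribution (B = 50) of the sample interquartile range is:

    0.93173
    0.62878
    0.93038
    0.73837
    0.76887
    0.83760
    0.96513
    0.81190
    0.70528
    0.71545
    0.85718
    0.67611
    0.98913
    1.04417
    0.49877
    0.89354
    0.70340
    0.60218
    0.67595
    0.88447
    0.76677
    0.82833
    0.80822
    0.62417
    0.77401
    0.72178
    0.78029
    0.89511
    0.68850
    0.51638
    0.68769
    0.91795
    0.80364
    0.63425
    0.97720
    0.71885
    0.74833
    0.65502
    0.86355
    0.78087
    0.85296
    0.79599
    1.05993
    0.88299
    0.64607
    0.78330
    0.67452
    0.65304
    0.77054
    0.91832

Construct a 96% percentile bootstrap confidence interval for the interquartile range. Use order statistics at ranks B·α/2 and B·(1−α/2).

Sorted replicates: 0.49877, 0.51638, 0.60218, 0.62417, 0.62878, 0.63425, 0.64607, 0.65304, 0.65502, 0.67452, 0.67595, 0.67611, 0.68769, 0.68850, 0.70340, 0.70528, 0.71545, 0.71885, 0.72178, 0.73837, 0.74833, 0.76677, 0.76887, 0.77054, 0.77401, 0.78029, 0.78087, 0.78330, 0.79599, 0.80364, 0.80822, 0.81190, 0.82833, 0.83760, 0.85296, 0.85718, 0.86355, 0.88299, 0.88447, 0.89354, 0.89511, 0.91795, 0.91832, 0.93038, 0.93173, 0.96513, 0.97720, 0.98913, 1.04417, 1.05993
α = 0.04; lower rank = 50 × 0.020 = 1; upper rank = 50 × 0.980 = 49.
The 1st smallest replicate is 0.49877; the 49th is 1.04417.

(0.49877, 1.04417)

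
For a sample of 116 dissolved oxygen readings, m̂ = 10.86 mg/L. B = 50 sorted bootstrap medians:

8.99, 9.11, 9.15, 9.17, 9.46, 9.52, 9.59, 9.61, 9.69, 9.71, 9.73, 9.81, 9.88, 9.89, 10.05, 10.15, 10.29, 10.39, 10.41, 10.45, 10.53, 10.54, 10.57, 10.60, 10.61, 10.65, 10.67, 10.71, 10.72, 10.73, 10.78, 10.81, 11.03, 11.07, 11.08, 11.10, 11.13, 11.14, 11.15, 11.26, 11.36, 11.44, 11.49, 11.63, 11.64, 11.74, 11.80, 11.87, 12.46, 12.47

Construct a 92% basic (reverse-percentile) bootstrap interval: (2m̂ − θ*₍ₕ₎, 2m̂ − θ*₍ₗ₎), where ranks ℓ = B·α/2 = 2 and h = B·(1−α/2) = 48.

Percentile endpoints at ranks 2 and 48: θ*₍2₎ = 9.11, θ*₍48₎ = 11.87.
Basic interval reflects these around m̂:
  lower = 2 × 10.86 − 11.87 = 9.85
  upper = 2 × 10.86 − 9.11 = 12.61

(9.85, 12.61)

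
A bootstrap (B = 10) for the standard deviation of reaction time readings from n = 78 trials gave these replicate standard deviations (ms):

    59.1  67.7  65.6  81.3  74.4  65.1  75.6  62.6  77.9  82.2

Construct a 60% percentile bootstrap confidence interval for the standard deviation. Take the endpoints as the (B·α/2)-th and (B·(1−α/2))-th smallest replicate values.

(62.6, 77.9)

Sorted replicates: 59.1, 62.6, 65.1, 65.6, 67.7, 74.4, 75.6, 77.9, 81.3, 82.2
α = 0.40; lower rank = 10 × 0.200 = 2; upper rank = 10 × 0.800 = 8.
The 2nd smallest replicate is 62.6; the 8th is 77.9.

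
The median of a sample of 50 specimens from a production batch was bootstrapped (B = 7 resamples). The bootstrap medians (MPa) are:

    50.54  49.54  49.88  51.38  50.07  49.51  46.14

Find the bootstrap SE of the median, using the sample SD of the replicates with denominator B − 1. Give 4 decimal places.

Bootstrap SE is the standard deviation of the 7 replicate medians.
Mean of replicates: (50.54 + 49.54 + 49.88 + 51.38 + 50.07 + 49.51 + 46.14) / 7 = 347.06000 / 7 = 49.58000
Sum of squared deviations: (+0.96000)² + (−0.04000)² + (+0.30000)² + (+1.80000)² + (+0.49000)² + (−0.07000)² + (−3.44000)² = 16.33180
Variance = 16.33180 / 6 = 2.72197
SE* = √2.72197

SE* = 1.6498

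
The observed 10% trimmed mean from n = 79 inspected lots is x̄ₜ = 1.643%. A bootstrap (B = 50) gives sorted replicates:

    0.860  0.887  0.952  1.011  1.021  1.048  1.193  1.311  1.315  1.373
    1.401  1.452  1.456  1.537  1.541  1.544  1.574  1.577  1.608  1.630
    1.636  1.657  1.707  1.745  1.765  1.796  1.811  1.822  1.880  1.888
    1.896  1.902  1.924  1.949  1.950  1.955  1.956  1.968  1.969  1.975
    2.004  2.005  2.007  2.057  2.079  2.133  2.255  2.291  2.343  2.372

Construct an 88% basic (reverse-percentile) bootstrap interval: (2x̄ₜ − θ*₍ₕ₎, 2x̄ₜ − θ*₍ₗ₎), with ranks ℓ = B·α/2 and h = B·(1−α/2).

Percentile endpoints at ranks 3 and 47: θ*₍3₎ = 0.952, θ*₍47₎ = 2.255.
Basic interval reflects these around x̄ₜ:
  lower = 2 × 1.643 − 2.255 = 1.031
  upper = 2 × 1.643 − 0.952 = 2.334

(1.031, 2.334)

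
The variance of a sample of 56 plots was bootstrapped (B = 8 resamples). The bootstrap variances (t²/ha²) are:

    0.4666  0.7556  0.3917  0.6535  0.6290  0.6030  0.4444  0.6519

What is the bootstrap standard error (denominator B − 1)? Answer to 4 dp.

Bootstrap SE is the standard deviation of the 8 replicate variances.
Mean of replicates: (0.4666 + 0.7556 + 0.3917 + 0.6535 + 0.6290 + 0.6030 + 0.4444 + 0.6519) / 8 = 4.59570 / 8 = 0.57446
Sum of squared deviations: (−0.10786)² + (+0.18114)² + (−0.18276)² + (+0.07904)² + (+0.05454)² + (+0.02854)² + (−0.13006)² + (+0.07744)² = 0.11080
Variance = 0.11080 / 7 = 0.01583
SE* = √0.01583

SE* = 0.1258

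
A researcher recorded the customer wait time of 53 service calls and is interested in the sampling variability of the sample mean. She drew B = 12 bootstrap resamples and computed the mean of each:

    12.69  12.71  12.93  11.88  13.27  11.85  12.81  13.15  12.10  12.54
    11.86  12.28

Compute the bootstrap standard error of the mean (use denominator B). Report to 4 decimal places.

SE* = 0.4833

Bootstrap SE is the standard deviation of the 12 replicate means.
Mean of replicates: (12.69 + 12.71 + 12.93 + 11.88 + 13.27 + 11.85 + 12.81 + 13.15 + 12.10 + 12.54 + 11.86 + 12.28) / 12 = 150.07000 / 12 = 12.50583
Sum of squared deviations: (+0.18417)² + (+0.20417)² + (+0.42417)² + (−0.62583)² + (+0.76417)² + (−0.65583)² + (+0.30417)² + (+0.64417)² + (−0.40583)² + (+0.03417)² + (−0.64583)² + (−0.22583)² = 2.80269
Variance = 2.80269 / 12 = 0.23356
SE* = √0.23356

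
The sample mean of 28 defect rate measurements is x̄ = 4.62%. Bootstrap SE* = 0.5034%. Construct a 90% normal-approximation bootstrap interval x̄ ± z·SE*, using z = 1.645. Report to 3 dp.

Margin = 1.645 × 0.5034 = 0.8281
Interval: 4.62 ± 0.8281

(3.792, 5.448)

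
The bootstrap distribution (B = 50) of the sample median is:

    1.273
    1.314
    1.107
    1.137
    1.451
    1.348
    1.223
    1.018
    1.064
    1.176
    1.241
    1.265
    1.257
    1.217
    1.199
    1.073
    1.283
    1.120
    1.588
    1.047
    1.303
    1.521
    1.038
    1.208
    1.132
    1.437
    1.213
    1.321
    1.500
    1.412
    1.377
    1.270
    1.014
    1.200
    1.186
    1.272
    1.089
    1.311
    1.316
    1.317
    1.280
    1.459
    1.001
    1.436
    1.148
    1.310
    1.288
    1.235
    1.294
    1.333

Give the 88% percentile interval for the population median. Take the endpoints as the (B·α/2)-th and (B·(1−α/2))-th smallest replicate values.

(1.018, 1.459)

Sorted replicates: 1.001, 1.014, 1.018, 1.038, 1.047, 1.064, 1.073, 1.089, 1.107, 1.120, 1.132, 1.137, 1.148, 1.176, 1.186, 1.199, 1.200, 1.208, 1.213, 1.217, 1.223, 1.235, 1.241, 1.257, 1.265, 1.270, 1.272, 1.273, 1.280, 1.283, 1.288, 1.294, 1.303, 1.310, 1.311, 1.314, 1.316, 1.317, 1.321, 1.333, 1.348, 1.377, 1.412, 1.436, 1.437, 1.451, 1.459, 1.500, 1.521, 1.588
α = 0.12; lower rank = 50 × 0.060 = 3; upper rank = 50 × 0.940 = 47.
The 3rd smallest replicate is 1.018; the 47th is 1.459.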